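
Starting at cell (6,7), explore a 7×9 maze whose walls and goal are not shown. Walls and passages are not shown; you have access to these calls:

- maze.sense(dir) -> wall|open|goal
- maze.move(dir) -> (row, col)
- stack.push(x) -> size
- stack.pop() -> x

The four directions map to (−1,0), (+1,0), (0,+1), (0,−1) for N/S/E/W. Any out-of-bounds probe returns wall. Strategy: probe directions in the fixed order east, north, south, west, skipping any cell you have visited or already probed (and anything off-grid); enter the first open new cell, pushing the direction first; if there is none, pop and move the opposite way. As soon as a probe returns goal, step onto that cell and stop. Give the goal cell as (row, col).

-> sense(dir=east)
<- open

-> push(x=east)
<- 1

-> move(dir=east)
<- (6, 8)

-> sense(dir=north)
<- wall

-> pop()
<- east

-> move(dir=west)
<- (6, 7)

-> sense(dir=north)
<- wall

-> sense(dir=west)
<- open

-> push(x=west)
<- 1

-> move(dir=west)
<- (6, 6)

-> sense(dir=north)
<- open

-> push(x=north)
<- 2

-> move(dir=north)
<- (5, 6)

-> sense(dir=north)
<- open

-> push(x=north)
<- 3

-> move(dir=north)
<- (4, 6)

-> sense(dir=east)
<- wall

-> sense(dir=north)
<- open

-> push(x=north)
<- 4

-> move(dir=north)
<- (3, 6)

-> sense(dir=east)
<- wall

-> sense(dir=north)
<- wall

-> sense(dir=west)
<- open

-> push(x=west)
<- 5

-> move(dir=west)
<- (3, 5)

-> sense(dir=north)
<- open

-> push(x=north)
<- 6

-> move(dir=north)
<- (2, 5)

-> sense(dir=north)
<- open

-> push(x=north)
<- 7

-> move(dir=north)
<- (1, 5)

-> sense(dir=east)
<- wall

-> sense(dir=north)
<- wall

-> sense(dir=west)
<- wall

-> pop()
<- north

-> move(dir=south)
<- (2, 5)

-> sense(dir=west)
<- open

-> push(x=west)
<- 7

-> move(dir=west)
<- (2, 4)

-> sense(dir=south)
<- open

-> push(x=south)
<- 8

-> move(dir=south)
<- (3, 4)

-> sense(dir=south)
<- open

-> push(x=south)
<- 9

-> move(dir=south)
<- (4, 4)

-> sense(dir=east)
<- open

-> push(x=east)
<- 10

-> move(dir=east)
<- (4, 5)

-> sense(dir=south)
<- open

-> push(x=south)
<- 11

-> move(dir=south)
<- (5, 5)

-> sense(dir=south)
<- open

-> push(x=south)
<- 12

-> move(dir=south)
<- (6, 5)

-> sense(dir=west)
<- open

-> push(x=west)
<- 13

-> move(dir=west)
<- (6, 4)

-> sense(dir=north)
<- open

-> push(x=north)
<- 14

-> move(dir=north)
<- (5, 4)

-> sense(dir=west)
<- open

-> push(x=west)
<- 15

-> move(dir=west)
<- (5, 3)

-> sense(dir=north)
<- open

-> push(x=north)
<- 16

-> move(dir=north)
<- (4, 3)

-> sense(dir=north)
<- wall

-> sense(dir=west)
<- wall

-> pop()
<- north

-> move(dir=south)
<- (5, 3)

-> sense(dir=south)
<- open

-> push(x=south)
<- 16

-> move(dir=south)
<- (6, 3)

-> sense(dir=west)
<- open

-> push(x=west)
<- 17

-> move(dir=west)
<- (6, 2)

-> sense(dir=north)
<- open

-> push(x=north)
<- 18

-> move(dir=north)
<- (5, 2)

-> sense(dir=west)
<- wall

-> pop()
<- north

-> move(dir=south)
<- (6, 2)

-> sense(dir=west)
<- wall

-> pop()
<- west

-> move(dir=east)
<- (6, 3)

-> pop()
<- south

-> move(dir=north)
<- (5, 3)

-> pop()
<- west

-> move(dir=east)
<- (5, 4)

-> pop()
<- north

-> move(dir=south)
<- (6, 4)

-> pop()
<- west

-> move(dir=east)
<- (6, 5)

-> pop()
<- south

-> move(dir=north)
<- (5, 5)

-> pop()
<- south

-> move(dir=north)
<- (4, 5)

-> pop()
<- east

-> move(dir=west)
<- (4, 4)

-> pop()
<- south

-> move(dir=north)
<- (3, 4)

-> pop()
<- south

-> move(dir=north)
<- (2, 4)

-> sense(dir=west)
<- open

-> push(x=west)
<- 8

-> move(dir=west)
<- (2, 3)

-> sense(dir=north)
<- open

-> push(x=north)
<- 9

-> move(dir=north)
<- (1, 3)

-> sense(dir=north)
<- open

-> push(x=north)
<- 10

-> move(dir=north)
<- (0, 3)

-> sense(dir=east)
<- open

-> push(x=east)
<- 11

-> move(dir=east)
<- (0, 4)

-> pop()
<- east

-> move(dir=west)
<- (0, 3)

-> sense(dir=west)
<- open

-> push(x=west)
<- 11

-> move(dir=west)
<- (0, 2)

-> sense(dir=south)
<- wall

-> sense(dir=west)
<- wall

-> pop()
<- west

-> move(dir=east)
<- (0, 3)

-> pop()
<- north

-> move(dir=south)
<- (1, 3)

-> pop()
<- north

-> move(dir=south)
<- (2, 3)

-> sense(dir=west)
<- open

-> push(x=west)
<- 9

-> move(dir=west)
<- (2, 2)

-> sense(dir=south)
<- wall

-> sense(dir=west)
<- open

-> push(x=west)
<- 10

-> move(dir=west)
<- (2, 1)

-> sense(dir=north)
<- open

-> push(x=north)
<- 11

-> move(dir=north)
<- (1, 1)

-> sense(dir=west)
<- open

-> push(x=west)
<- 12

-> move(dir=west)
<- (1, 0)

-> sense(dir=north)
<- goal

-> move(dir=north)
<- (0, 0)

Answer: (0, 0)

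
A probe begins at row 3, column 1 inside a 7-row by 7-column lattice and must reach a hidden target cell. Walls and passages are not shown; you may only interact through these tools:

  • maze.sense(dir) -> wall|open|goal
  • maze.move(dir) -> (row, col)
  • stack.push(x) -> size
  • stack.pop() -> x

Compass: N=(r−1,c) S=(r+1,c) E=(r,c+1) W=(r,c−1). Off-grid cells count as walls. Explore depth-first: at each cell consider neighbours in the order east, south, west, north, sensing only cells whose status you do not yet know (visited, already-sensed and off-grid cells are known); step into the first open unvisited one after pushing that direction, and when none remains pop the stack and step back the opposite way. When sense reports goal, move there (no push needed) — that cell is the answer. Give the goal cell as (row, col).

Do: maze.sense[dir='east']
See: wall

Do: maze.sense[dir='south']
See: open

Do: stack.push[x='south']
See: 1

Do: maze.move[dir='south']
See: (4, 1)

Do: maze.sense[dir='east']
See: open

Do: stack.push[x='east']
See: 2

Do: maze.move[dir='east']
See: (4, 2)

Do: maze.sense[dir='east']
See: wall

Do: maze.sense[dir='south']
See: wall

Do: stack.pop[]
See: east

Do: maze.move[dir='west']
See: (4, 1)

Do: maze.sense[dir='south']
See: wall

Do: maze.sense[dir='west']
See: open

Do: stack.push[x='west']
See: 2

Do: maze.move[dir='west']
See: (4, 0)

Do: maze.sense[dir='south']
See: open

Do: stack.push[x='south']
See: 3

Do: maze.move[dir='south']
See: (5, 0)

Do: maze.sense[dir='south']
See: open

Do: stack.push[x='south']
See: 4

Do: maze.move[dir='south']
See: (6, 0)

Do: maze.sense[dir='east']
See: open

Do: stack.push[x='east']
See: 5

Do: maze.move[dir='east']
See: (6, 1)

Do: maze.sense[dir='east']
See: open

Do: stack.push[x='east']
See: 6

Do: maze.move[dir='east']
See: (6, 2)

Do: maze.sense[dir='east']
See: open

Do: stack.push[x='east']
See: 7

Do: maze.move[dir='east']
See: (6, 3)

Do: maze.sense[dir='east']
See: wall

Do: maze.sense[dir='north']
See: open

Do: stack.push[x='north']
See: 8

Do: maze.move[dir='north']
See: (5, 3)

Do: maze.sense[dir='east']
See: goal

Do: maze.move[dir='east']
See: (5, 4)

Answer: (5, 4)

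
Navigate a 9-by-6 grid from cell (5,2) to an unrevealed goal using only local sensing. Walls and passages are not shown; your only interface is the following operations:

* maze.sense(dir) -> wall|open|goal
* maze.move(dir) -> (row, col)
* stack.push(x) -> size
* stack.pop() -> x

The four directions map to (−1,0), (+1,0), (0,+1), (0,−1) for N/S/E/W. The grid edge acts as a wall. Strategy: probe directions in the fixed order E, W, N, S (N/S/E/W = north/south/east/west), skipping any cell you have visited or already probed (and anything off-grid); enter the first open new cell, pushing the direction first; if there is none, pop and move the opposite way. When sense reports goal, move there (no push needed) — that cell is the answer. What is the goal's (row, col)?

==> sense(east)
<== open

==> push(east)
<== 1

==> move(east)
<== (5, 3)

==> sense(east)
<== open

==> push(east)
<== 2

==> move(east)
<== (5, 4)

==> sense(east)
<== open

==> push(east)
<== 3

==> move(east)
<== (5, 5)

==> sense(north)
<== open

==> push(north)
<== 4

==> move(north)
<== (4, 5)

==> sense(west)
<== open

==> push(west)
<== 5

==> move(west)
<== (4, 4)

==> sense(west)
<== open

==> push(west)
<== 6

==> move(west)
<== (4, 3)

==> sense(west)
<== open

==> push(west)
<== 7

==> move(west)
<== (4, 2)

==> sense(west)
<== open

==> push(west)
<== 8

==> move(west)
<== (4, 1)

==> sense(west)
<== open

==> push(west)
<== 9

==> move(west)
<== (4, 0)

==> sense(north)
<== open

==> push(north)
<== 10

==> move(north)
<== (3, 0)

==> sense(east)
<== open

==> push(east)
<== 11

==> move(east)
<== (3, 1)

==> sense(east)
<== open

==> push(east)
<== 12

==> move(east)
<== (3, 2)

==> sense(east)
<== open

==> push(east)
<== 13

==> move(east)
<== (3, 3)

==> sense(east)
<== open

==> push(east)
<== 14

==> move(east)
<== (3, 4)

==> sense(east)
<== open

==> push(east)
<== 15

==> move(east)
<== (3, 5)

==> sense(north)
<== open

==> push(north)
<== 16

==> move(north)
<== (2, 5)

==> sense(west)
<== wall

==> sense(north)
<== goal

==> move(north)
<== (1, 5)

Answer: (1, 5)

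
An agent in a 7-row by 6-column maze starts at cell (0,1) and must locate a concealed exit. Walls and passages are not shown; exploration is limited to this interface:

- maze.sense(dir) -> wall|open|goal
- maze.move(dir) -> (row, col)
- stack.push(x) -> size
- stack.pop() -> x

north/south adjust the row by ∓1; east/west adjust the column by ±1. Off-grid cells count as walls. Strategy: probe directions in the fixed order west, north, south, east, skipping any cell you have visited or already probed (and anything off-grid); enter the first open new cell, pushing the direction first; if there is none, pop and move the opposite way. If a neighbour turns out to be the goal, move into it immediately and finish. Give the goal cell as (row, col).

~$ sense dir=west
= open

~$ push x=west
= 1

~$ move dir=west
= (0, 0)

~$ sense dir=south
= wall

~$ pop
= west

~$ move dir=east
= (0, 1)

~$ sense dir=south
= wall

~$ sense dir=east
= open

~$ push x=east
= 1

~$ move dir=east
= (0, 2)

~$ sense dir=south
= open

~$ push x=south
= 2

~$ move dir=south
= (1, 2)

~$ sense dir=south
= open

~$ push x=south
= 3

~$ move dir=south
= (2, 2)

~$ sense dir=west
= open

~$ push x=west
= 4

~$ move dir=west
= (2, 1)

~$ sense dir=west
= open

~$ push x=west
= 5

~$ move dir=west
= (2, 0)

~$ sense dir=south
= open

~$ push x=south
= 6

~$ move dir=south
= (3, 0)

~$ sense dir=south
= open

~$ push x=south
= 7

~$ move dir=south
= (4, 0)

~$ sense dir=south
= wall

~$ sense dir=east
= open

~$ push x=east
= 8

~$ move dir=east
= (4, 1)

~$ sense dir=north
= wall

~$ sense dir=south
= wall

~$ sense dir=east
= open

~$ push x=east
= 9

~$ move dir=east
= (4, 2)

~$ sense dir=north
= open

~$ push x=north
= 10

~$ move dir=north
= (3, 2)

~$ sense dir=east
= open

~$ push x=east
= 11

~$ move dir=east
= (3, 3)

~$ sense dir=north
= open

~$ push x=north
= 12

~$ move dir=north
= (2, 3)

~$ sense dir=north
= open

~$ push x=north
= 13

~$ move dir=north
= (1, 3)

~$ sense dir=north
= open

~$ push x=north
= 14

~$ move dir=north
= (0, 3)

~$ sense dir=east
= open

~$ push x=east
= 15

~$ move dir=east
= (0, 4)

~$ sense dir=south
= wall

~$ sense dir=east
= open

~$ push x=east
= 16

~$ move dir=east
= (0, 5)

~$ sense dir=south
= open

~$ push x=south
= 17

~$ move dir=south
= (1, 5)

~$ sense dir=south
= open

~$ push x=south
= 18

~$ move dir=south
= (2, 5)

~$ sense dir=west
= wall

~$ sense dir=south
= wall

~$ pop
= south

~$ move dir=north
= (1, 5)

~$ pop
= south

~$ move dir=north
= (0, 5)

~$ pop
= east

~$ move dir=west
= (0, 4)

~$ pop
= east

~$ move dir=west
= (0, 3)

~$ pop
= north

~$ move dir=south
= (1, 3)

~$ pop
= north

~$ move dir=south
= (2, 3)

~$ pop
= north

~$ move dir=south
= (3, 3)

~$ sense dir=south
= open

~$ push x=south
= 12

~$ move dir=south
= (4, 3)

~$ sense dir=south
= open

~$ push x=south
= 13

~$ move dir=south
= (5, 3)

~$ sense dir=west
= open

~$ push x=west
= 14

~$ move dir=west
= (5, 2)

~$ sense dir=south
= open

~$ push x=south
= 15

~$ move dir=south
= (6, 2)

~$ sense dir=west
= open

~$ push x=west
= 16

~$ move dir=west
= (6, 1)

~$ sense dir=west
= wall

~$ pop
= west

~$ move dir=east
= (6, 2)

~$ sense dir=east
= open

~$ push x=east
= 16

~$ move dir=east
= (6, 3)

~$ sense dir=east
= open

~$ push x=east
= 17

~$ move dir=east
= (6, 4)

~$ sense dir=north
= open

~$ push x=north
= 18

~$ move dir=north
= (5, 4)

~$ sense dir=north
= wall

~$ sense dir=east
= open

~$ push x=east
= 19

~$ move dir=east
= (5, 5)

~$ sense dir=north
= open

~$ push x=north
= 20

~$ move dir=north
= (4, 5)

~$ pop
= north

~$ move dir=south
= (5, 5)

~$ sense dir=south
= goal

~$ move dir=south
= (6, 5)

Answer: (6, 5)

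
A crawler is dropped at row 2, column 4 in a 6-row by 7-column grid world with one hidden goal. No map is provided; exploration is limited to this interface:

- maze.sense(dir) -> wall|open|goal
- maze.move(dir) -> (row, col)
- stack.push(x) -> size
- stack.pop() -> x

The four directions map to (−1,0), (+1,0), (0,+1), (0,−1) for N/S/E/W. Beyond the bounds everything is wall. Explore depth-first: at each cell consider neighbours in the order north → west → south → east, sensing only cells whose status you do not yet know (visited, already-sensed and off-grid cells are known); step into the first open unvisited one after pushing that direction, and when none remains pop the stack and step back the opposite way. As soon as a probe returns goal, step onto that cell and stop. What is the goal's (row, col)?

·→ maze.sense(dir: north)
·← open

·→ stack.push(x: north)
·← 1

·→ maze.move(dir: north)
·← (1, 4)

·→ maze.sense(dir: north)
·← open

·→ stack.push(x: north)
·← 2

·→ maze.move(dir: north)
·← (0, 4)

·→ maze.sense(dir: west)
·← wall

·→ maze.sense(dir: east)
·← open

·→ stack.push(x: east)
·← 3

·→ maze.move(dir: east)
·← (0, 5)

·→ maze.sense(dir: south)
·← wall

·→ maze.sense(dir: east)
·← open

·→ stack.push(x: east)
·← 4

·→ maze.move(dir: east)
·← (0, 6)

·→ maze.sense(dir: south)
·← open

·→ stack.push(x: south)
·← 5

·→ maze.move(dir: south)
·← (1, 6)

·→ maze.sense(dir: south)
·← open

·→ stack.push(x: south)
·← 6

·→ maze.move(dir: south)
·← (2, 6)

·→ maze.sense(dir: west)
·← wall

·→ maze.sense(dir: south)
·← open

·→ stack.push(x: south)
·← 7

·→ maze.move(dir: south)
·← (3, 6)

·→ maze.sense(dir: west)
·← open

·→ stack.push(x: west)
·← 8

·→ maze.move(dir: west)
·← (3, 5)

·→ maze.sense(dir: west)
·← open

·→ stack.push(x: west)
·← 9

·→ maze.move(dir: west)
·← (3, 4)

·→ maze.sense(dir: west)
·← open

·→ stack.push(x: west)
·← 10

·→ maze.move(dir: west)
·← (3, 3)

·→ maze.sense(dir: north)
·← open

·→ stack.push(x: north)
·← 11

·→ maze.move(dir: north)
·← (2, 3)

·→ maze.sense(dir: north)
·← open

·→ stack.push(x: north)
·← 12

·→ maze.move(dir: north)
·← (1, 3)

·→ maze.sense(dir: west)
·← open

·→ stack.push(x: west)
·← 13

·→ maze.move(dir: west)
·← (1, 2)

·→ maze.sense(dir: north)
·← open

·→ stack.push(x: north)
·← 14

·→ maze.move(dir: north)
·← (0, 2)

·→ maze.sense(dir: west)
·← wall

·→ stack.pop()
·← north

·→ maze.move(dir: south)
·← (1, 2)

·→ maze.sense(dir: west)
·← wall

·→ maze.sense(dir: south)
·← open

·→ stack.push(x: south)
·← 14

·→ maze.move(dir: south)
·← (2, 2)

·→ maze.sense(dir: west)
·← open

·→ stack.push(x: west)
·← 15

·→ maze.move(dir: west)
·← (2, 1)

·→ maze.sense(dir: west)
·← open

·→ stack.push(x: west)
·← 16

·→ maze.move(dir: west)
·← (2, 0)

·→ maze.sense(dir: north)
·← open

·→ stack.push(x: north)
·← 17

·→ maze.move(dir: north)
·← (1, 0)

·→ maze.sense(dir: north)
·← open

·→ stack.push(x: north)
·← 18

·→ maze.move(dir: north)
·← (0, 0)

·→ stack.pop()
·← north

·→ maze.move(dir: south)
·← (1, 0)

·→ stack.pop()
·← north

·→ maze.move(dir: south)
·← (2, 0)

·→ maze.sense(dir: south)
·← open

·→ stack.push(x: south)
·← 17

·→ maze.move(dir: south)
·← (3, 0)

·→ maze.sense(dir: south)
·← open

·→ stack.push(x: south)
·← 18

·→ maze.move(dir: south)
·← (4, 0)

·→ maze.sense(dir: south)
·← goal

·→ maze.move(dir: south)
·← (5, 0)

Answer: (5, 0)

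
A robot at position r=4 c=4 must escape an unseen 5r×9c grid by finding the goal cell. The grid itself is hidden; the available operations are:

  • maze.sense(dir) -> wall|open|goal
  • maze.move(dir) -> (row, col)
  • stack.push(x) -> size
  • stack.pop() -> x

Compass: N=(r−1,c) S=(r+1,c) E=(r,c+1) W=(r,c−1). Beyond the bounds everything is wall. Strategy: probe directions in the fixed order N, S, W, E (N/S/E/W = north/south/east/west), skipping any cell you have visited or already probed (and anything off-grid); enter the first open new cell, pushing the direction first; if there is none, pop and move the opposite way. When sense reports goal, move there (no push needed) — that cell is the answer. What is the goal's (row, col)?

;; 1. maze.sense(north) ~> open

;; 2. stack.push(north) ~> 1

;; 3. maze.move(north) ~> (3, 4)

;; 4. maze.sense(north) ~> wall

;; 5. maze.sense(west) ~> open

;; 6. stack.push(west) ~> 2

;; 7. maze.move(west) ~> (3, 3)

;; 8. maze.sense(north) ~> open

;; 9. stack.push(north) ~> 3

;; 10. maze.move(north) ~> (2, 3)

;; 11. maze.sense(north) ~> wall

;; 12. maze.sense(west) ~> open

;; 13. stack.push(west) ~> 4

;; 14. maze.move(west) ~> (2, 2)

;; 15. maze.sense(north) ~> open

;; 16. stack.push(north) ~> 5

;; 17. maze.move(north) ~> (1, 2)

;; 18. maze.sense(north) ~> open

;; 19. stack.push(north) ~> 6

;; 20. maze.move(north) ~> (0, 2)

;; 21. maze.sense(west) ~> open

;; 22. stack.push(west) ~> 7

;; 23. maze.move(west) ~> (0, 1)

;; 24. maze.sense(south) ~> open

;; 25. stack.push(south) ~> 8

;; 26. maze.move(south) ~> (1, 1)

;; 27. maze.sense(south) ~> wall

;; 28. maze.sense(west) ~> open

;; 29. stack.push(west) ~> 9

;; 30. maze.move(west) ~> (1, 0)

;; 31. maze.sense(north) ~> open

;; 32. stack.push(north) ~> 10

;; 33. maze.move(north) ~> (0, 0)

;; 34. stack.pop() ~> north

;; 35. maze.move(south) ~> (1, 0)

;; 36. maze.sense(south) ~> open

;; 37. stack.push(south) ~> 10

;; 38. maze.move(south) ~> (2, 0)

;; 39. maze.sense(south) ~> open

;; 40. stack.push(south) ~> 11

;; 41. maze.move(south) ~> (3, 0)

;; 42. maze.sense(south) ~> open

;; 43. stack.push(south) ~> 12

;; 44. maze.move(south) ~> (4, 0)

;; 45. maze.sense(east) ~> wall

;; 46. stack.pop() ~> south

;; 47. maze.move(north) ~> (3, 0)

;; 48. maze.sense(east) ~> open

;; 49. stack.push(east) ~> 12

;; 50. maze.move(east) ~> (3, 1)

;; 51. maze.sense(east) ~> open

;; 52. stack.push(east) ~> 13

;; 53. maze.move(east) ~> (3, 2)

;; 54. maze.sense(south) ~> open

;; 55. stack.push(south) ~> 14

;; 56. maze.move(south) ~> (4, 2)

;; 57. maze.sense(east) ~> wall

;; 58. stack.pop() ~> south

;; 59. maze.move(north) ~> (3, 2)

;; 60. stack.pop() ~> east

;; 61. maze.move(west) ~> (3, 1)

;; 62. stack.pop() ~> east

;; 63. maze.move(west) ~> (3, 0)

;; 64. stack.pop() ~> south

;; 65. maze.move(north) ~> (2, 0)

;; 66. stack.pop() ~> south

;; 67. maze.move(north) ~> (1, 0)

;; 68. stack.pop() ~> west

;; 69. maze.move(east) ~> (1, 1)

;; 70. stack.pop() ~> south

;; 71. maze.move(north) ~> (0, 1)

;; 72. stack.pop() ~> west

;; 73. maze.move(east) ~> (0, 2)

;; 74. maze.sense(east) ~> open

;; 75. stack.push(east) ~> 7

;; 76. maze.move(east) ~> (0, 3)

;; 77. maze.sense(east) ~> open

;; 78. stack.push(east) ~> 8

;; 79. maze.move(east) ~> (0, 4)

;; 80. maze.sense(south) ~> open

;; 81. stack.push(south) ~> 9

;; 82. maze.move(south) ~> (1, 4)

;; 83. maze.sense(east) ~> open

;; 84. stack.push(east) ~> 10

;; 85. maze.move(east) ~> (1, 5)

;; 86. maze.sense(north) ~> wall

;; 87. maze.sense(south) ~> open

;; 88. stack.push(south) ~> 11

;; 89. maze.move(south) ~> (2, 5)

;; 90. maze.sense(south) ~> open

;; 91. stack.push(south) ~> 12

;; 92. maze.move(south) ~> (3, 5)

;; 93. maze.sense(south) ~> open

;; 94. stack.push(south) ~> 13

;; 95. maze.move(south) ~> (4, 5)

;; 96. maze.sense(east) ~> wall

;; 97. stack.pop() ~> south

;; 98. maze.move(north) ~> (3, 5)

;; 99. maze.sense(east) ~> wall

;; 100. stack.pop() ~> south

;; 101. maze.move(north) ~> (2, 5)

;; 102. maze.sense(east) ~> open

;; 103. stack.push(east) ~> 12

;; 104. maze.move(east) ~> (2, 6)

;; 105. maze.sense(north) ~> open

;; 106. stack.push(north) ~> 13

;; 107. maze.move(north) ~> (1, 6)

;; 108. maze.sense(north) ~> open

;; 109. stack.push(north) ~> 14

;; 110. maze.move(north) ~> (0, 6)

;; 111. maze.sense(east) ~> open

;; 112. stack.push(east) ~> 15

;; 113. maze.move(east) ~> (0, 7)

;; 114. maze.sense(south) ~> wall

;; 115. maze.sense(east) ~> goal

;; 116. maze.move(east) ~> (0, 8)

Answer: (0, 8)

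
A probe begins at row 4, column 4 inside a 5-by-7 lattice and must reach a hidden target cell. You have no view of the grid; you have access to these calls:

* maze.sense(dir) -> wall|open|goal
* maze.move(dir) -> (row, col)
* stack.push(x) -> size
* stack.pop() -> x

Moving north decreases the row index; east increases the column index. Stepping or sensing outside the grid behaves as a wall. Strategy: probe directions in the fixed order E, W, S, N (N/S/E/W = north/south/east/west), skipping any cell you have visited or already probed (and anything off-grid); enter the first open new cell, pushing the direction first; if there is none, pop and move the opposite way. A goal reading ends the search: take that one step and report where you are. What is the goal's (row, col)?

Act: sense[dir: east]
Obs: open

Act: push[x: east]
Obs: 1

Act: move[dir: east]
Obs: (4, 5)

Act: sense[dir: east]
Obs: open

Act: push[x: east]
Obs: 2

Act: move[dir: east]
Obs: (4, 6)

Act: sense[dir: north]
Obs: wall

Act: pop[]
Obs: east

Act: move[dir: west]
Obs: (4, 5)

Act: sense[dir: north]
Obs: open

Act: push[x: north]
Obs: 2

Act: move[dir: north]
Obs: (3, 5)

Act: sense[dir: west]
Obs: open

Act: push[x: west]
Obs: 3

Act: move[dir: west]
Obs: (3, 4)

Act: sense[dir: west]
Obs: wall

Act: sense[dir: north]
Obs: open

Act: push[x: north]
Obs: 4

Act: move[dir: north]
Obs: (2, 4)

Act: sense[dir: east]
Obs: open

Act: push[x: east]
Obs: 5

Act: move[dir: east]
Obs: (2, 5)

Act: sense[dir: east]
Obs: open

Act: push[x: east]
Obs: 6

Act: move[dir: east]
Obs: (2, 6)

Act: sense[dir: north]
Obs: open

Act: push[x: north]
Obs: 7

Act: move[dir: north]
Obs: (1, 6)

Act: sense[dir: west]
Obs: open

Act: push[x: west]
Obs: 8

Act: move[dir: west]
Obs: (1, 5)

Act: sense[dir: west]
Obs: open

Act: push[x: west]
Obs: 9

Act: move[dir: west]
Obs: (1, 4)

Act: sense[dir: west]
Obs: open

Act: push[x: west]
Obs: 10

Act: move[dir: west]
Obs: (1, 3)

Act: sense[dir: west]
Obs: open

Act: push[x: west]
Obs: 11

Act: move[dir: west]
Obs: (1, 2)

Act: sense[dir: west]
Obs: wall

Act: sense[dir: south]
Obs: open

Act: push[x: south]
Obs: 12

Act: move[dir: south]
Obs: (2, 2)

Act: sense[dir: east]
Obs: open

Act: push[x: east]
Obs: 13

Act: move[dir: east]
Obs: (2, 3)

Act: pop[]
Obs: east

Act: move[dir: west]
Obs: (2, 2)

Act: sense[dir: west]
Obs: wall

Act: sense[dir: south]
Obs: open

Act: push[x: south]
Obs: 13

Act: move[dir: south]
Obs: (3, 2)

Act: sense[dir: west]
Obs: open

Act: push[x: west]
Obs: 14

Act: move[dir: west]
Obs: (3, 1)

Act: sense[dir: west]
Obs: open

Act: push[x: west]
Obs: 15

Act: move[dir: west]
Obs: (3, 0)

Act: sense[dir: south]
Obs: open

Act: push[x: south]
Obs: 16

Act: move[dir: south]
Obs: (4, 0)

Act: sense[dir: east]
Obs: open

Act: push[x: east]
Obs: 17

Act: move[dir: east]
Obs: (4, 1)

Act: sense[dir: east]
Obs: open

Act: push[x: east]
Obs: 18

Act: move[dir: east]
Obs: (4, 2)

Act: sense[dir: east]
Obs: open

Act: push[x: east]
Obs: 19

Act: move[dir: east]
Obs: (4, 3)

Act: pop[]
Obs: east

Act: move[dir: west]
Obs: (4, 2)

Act: pop[]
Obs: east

Act: move[dir: west]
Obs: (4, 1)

Act: pop[]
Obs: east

Act: move[dir: west]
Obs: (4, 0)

Act: pop[]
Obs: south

Act: move[dir: north]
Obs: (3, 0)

Act: sense[dir: north]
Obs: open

Act: push[x: north]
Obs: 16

Act: move[dir: north]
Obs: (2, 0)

Act: sense[dir: north]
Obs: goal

Act: move[dir: north]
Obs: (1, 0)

Answer: (1, 0)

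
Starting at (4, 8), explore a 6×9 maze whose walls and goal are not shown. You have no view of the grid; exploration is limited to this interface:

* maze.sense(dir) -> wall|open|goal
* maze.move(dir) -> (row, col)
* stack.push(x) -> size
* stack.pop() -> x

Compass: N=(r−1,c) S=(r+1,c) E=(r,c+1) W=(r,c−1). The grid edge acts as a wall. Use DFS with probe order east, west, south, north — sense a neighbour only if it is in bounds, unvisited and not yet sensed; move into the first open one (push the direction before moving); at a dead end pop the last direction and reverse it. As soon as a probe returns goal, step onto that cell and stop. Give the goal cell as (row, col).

I invoke maze.sense(dir: west), which returns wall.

Now I run maze.sense(dir: south), giving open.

I try stack.push(x: south), and get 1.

Next I call maze.move(dir: south), giving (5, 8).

I call maze.sense(dir: west), and observe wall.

I call stack.pop(), → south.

Now I run maze.move(dir: north), → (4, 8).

Then maze.sense(dir: north), and get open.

I call stack.push(x: north), which returns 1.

I invoke maze.move(dir: north), : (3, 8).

I call maze.sense(dir: west), : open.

Then stack.push(x: west), and observe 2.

Using maze.move(dir: west), giving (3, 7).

I use maze.sense(dir: west), → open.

I run stack.push(x: west), — result: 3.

Now I run maze.move(dir: west), — result: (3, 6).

I try maze.sense(dir: west), and observe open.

Then stack.push(x: west), giving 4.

Next I call maze.move(dir: west), and see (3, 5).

Calling maze.sense(dir: west), and see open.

I try stack.push(x: west), → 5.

Calling maze.move(dir: west), — result: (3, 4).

I invoke maze.sense(dir: west), which returns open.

Now I run stack.push(x: west), → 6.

I invoke maze.move(dir: west), — result: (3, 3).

Invoking maze.sense(dir: west), and see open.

Now I run stack.push(x: west), giving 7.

Then maze.move(dir: west), → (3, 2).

Next I call maze.sense(dir: west), — result: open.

I try stack.push(x: west), and observe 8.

I call maze.move(dir: west), — result: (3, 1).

Invoking maze.sense(dir: west), and observe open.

Using stack.push(x: west), which returns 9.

Calling maze.move(dir: west), and observe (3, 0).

Now I run maze.sense(dir: south), giving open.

Using stack.push(x: south), — result: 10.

Now I run maze.move(dir: south), which returns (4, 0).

I run maze.sense(dir: east), → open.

Using stack.push(x: east), and see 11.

I try maze.move(dir: east), and get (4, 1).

Next I call maze.sense(dir: east), and get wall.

Now I run maze.sense(dir: south), → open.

I call stack.push(x: south), which returns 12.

Now I run maze.move(dir: south), yielding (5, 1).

Then maze.sense(dir: east), : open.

Invoking stack.push(x: east), and see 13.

I try maze.move(dir: east), → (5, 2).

I run maze.sense(dir: east), : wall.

Calling stack.pop, which returns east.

Calling maze.move(dir: west), yielding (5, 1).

Now I run maze.sense(dir: west), yielding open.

Calling stack.push(x: west), → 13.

Using maze.move(dir: west), and observe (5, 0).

Then stack.pop, yielding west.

Invoking maze.move(dir: east), which returns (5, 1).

Using stack.pop, which returns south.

Calling maze.move(dir: north), yielding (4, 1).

I invoke stack.pop, : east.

Now I run maze.move(dir: west), yielding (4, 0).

Now I run stack.pop(), and get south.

I invoke maze.move(dir: north), : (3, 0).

I use maze.sense(dir: north), and get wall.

Next I call stack.pop(), giving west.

Now I run maze.move(dir: east), and see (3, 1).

I try maze.sense(dir: north), and observe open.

Then stack.push(x: north), and observe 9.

Using maze.move(dir: north), which returns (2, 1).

Next I call maze.sense(dir: east), — result: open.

Now I run stack.push(x: east), and see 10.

Now I run maze.move(dir: east), and observe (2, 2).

I invoke maze.sense(dir: east), : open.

Next I call stack.push(x: east), giving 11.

Then maze.move(dir: east), and observe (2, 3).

I run maze.sense(dir: east), and see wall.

Using maze.sense(dir: north), → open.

Using stack.push(x: north), giving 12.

Now I run maze.move(dir: north), which returns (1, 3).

I run maze.sense(dir: east), — result: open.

Now I run stack.push(x: east), and get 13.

I try maze.move(dir: east), → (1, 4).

I use maze.sense(dir: east), and observe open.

Then stack.push(x: east), and observe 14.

I try maze.move(dir: east), : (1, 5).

I invoke maze.sense(dir: east), : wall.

Invoking maze.sense(dir: south), : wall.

Now I run maze.sense(dir: north), → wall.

I try stack.pop(), which returns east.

I run maze.move(dir: west), and get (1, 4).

I use maze.sense(dir: north), yielding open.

Using stack.push(x: north), — result: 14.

I run maze.move(dir: north), which returns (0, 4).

Using maze.sense(dir: west), → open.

Invoking stack.push(x: west), — result: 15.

I use maze.move(dir: west), yielding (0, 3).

I run maze.sense(dir: west), and get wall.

I run stack.pop(), and get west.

I run maze.move(dir: east), giving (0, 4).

I try stack.pop(), and observe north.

Using maze.move(dir: south), : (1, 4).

I try stack.pop, giving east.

I invoke maze.move(dir: west), and observe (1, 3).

Now I run maze.sense(dir: west), giving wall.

Then stack.pop, giving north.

Invoking maze.move(dir: south), which returns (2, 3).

Now I run stack.pop, and see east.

Invoking maze.move(dir: west), — result: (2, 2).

I run stack.pop(), → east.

Now I run maze.move(dir: west), yielding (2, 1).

I use maze.sense(dir: north), and observe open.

I run stack.push(x: north), and see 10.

Next I call maze.move(dir: north), : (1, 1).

Using maze.sense(dir: west), yielding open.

Invoking stack.push(x: west), and get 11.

I try maze.move(dir: west), and observe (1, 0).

I invoke maze.sense(dir: north), and see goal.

I invoke maze.move(dir: north), which returns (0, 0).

Answer: (0, 0)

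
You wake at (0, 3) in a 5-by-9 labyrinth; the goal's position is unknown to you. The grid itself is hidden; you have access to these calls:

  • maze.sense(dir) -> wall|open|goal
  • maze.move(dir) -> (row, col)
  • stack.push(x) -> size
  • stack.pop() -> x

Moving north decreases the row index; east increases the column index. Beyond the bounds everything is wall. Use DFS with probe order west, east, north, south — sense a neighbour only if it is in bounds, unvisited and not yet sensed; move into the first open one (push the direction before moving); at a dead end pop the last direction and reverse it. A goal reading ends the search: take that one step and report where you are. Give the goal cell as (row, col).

>>> maze.sense dir: west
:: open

>>> stack.push x: west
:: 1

>>> maze.move dir: west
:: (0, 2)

>>> maze.sense dir: west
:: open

>>> stack.push x: west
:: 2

>>> maze.move dir: west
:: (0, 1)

>>> maze.sense dir: west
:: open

>>> stack.push x: west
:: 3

>>> maze.move dir: west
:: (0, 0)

>>> maze.sense dir: south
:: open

>>> stack.push x: south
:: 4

>>> maze.move dir: south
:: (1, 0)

>>> maze.sense dir: east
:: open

>>> stack.push x: east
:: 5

>>> maze.move dir: east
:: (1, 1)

>>> maze.sense dir: east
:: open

>>> stack.push x: east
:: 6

>>> maze.move dir: east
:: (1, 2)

>>> maze.sense dir: east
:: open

>>> stack.push x: east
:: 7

>>> maze.move dir: east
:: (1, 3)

>>> maze.sense dir: east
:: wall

>>> maze.sense dir: south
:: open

>>> stack.push x: south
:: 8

>>> maze.move dir: south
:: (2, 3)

>>> maze.sense dir: west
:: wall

>>> maze.sense dir: east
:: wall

>>> maze.sense dir: south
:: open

>>> stack.push x: south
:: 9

>>> maze.move dir: south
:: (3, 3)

>>> maze.sense dir: west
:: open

>>> stack.push x: west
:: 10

>>> maze.move dir: west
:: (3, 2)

>>> maze.sense dir: west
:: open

>>> stack.push x: west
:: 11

>>> maze.move dir: west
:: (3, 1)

>>> maze.sense dir: west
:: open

>>> stack.push x: west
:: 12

>>> maze.move dir: west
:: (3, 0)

>>> maze.sense dir: north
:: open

>>> stack.push x: north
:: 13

>>> maze.move dir: north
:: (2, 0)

>>> maze.sense dir: east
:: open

>>> stack.push x: east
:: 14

>>> maze.move dir: east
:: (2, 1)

>>> stack.pop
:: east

>>> maze.move dir: west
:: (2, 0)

>>> stack.pop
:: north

>>> maze.move dir: south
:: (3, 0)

>>> maze.sense dir: south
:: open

>>> stack.push x: south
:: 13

>>> maze.move dir: south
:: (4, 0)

>>> maze.sense dir: east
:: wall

>>> stack.pop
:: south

>>> maze.move dir: north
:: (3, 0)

>>> stack.pop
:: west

>>> maze.move dir: east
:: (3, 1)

>>> stack.pop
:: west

>>> maze.move dir: east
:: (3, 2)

>>> maze.sense dir: south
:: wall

>>> stack.pop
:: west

>>> maze.move dir: east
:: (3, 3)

>>> maze.sense dir: east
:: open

>>> stack.push x: east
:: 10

>>> maze.move dir: east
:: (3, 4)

>>> maze.sense dir: east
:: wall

>>> maze.sense dir: south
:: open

>>> stack.push x: south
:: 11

>>> maze.move dir: south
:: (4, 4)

>>> maze.sense dir: west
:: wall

>>> maze.sense dir: east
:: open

>>> stack.push x: east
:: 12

>>> maze.move dir: east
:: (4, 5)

>>> maze.sense dir: east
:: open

>>> stack.push x: east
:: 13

>>> maze.move dir: east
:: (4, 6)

>>> maze.sense dir: east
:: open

>>> stack.push x: east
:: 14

>>> maze.move dir: east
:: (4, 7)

>>> maze.sense dir: east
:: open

>>> stack.push x: east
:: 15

>>> maze.move dir: east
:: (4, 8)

>>> maze.sense dir: north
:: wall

>>> stack.pop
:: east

>>> maze.move dir: west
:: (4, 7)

>>> maze.sense dir: north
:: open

>>> stack.push x: north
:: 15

>>> maze.move dir: north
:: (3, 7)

>>> maze.sense dir: west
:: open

>>> stack.push x: west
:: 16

>>> maze.move dir: west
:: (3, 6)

>>> maze.sense dir: north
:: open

>>> stack.push x: north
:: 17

>>> maze.move dir: north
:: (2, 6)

>>> maze.sense dir: west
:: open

>>> stack.push x: west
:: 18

>>> maze.move dir: west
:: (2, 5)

>>> maze.sense dir: north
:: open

>>> stack.push x: north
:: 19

>>> maze.move dir: north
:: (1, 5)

>>> maze.sense dir: east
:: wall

>>> maze.sense dir: north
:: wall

>>> stack.pop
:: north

>>> maze.move dir: south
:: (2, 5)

>>> stack.pop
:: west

>>> maze.move dir: east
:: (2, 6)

>>> maze.sense dir: east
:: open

>>> stack.push x: east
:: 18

>>> maze.move dir: east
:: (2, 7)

>>> maze.sense dir: east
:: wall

>>> maze.sense dir: north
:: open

>>> stack.push x: north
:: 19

>>> maze.move dir: north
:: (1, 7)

>>> maze.sense dir: east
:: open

>>> stack.push x: east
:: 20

>>> maze.move dir: east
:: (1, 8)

>>> maze.sense dir: north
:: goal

>>> maze.move dir: north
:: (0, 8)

Answer: (0, 8)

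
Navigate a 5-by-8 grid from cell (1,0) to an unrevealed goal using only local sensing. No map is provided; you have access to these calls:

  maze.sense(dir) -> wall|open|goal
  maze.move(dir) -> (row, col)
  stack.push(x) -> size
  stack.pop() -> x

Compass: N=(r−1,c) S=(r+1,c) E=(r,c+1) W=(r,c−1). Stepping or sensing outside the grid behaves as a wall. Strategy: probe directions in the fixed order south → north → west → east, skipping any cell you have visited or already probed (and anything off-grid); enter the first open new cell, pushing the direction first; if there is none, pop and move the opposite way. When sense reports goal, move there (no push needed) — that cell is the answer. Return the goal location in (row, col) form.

// 1. sense(south) ~> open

// 2. push(south) ~> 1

// 3. move(south) ~> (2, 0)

// 4. sense(south) ~> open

// 5. push(south) ~> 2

// 6. move(south) ~> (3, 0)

// 7. sense(south) ~> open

// 8. push(south) ~> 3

// 9. move(south) ~> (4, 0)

// 10. sense(east) ~> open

// 11. push(east) ~> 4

// 12. move(east) ~> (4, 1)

// 13. sense(north) ~> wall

// 14. sense(east) ~> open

// 15. push(east) ~> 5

// 16. move(east) ~> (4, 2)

// 17. sense(north) ~> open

// 18. push(north) ~> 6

// 19. move(north) ~> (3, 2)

// 20. sense(north) ~> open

// 21. push(north) ~> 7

// 22. move(north) ~> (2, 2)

// 23. sense(north) ~> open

// 24. push(north) ~> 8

// 25. move(north) ~> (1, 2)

// 26. sense(north) ~> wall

// 27. sense(west) ~> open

// 28. push(west) ~> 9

// 29. move(west) ~> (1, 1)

// 30. sense(south) ~> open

// 31. push(south) ~> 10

// 32. move(south) ~> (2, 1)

// 33. pop() ~> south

// 34. move(north) ~> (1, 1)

// 35. sense(north) ~> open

// 36. push(north) ~> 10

// 37. move(north) ~> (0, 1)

// 38. sense(west) ~> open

// 39. push(west) ~> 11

// 40. move(west) ~> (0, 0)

// 41. pop() ~> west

// 42. move(east) ~> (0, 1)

// 43. pop() ~> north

// 44. move(south) ~> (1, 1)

// 45. pop() ~> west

// 46. move(east) ~> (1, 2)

// 47. sense(east) ~> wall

// 48. pop() ~> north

// 49. move(south) ~> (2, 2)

// 50. sense(east) ~> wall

// 51. pop() ~> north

// 52. move(south) ~> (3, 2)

// 53. sense(east) ~> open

// 54. push(east) ~> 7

// 55. move(east) ~> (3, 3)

// 56. sense(south) ~> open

// 57. push(south) ~> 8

// 58. move(south) ~> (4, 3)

// 59. sense(east) ~> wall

// 60. pop() ~> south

// 61. move(north) ~> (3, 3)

// 62. sense(east) ~> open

// 63. push(east) ~> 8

// 64. move(east) ~> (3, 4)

// 65. sense(north) ~> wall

// 66. sense(east) ~> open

// 67. push(east) ~> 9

// 68. move(east) ~> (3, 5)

// 69. sense(south) ~> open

// 70. push(south) ~> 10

// 71. move(south) ~> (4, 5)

// 72. sense(east) ~> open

// 73. push(east) ~> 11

// 74. move(east) ~> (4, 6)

// 75. sense(north) ~> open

// 76. push(north) ~> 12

// 77. move(north) ~> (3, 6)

// 78. sense(north) ~> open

// 79. push(north) ~> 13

// 80. move(north) ~> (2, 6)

// 81. sense(north) ~> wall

// 82. sense(west) ~> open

// 83. push(west) ~> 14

// 84. move(west) ~> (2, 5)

// 85. sense(north) ~> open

// 86. push(north) ~> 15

// 87. move(north) ~> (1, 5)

// 88. sense(north) ~> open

// 89. push(north) ~> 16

// 90. move(north) ~> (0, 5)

// 91. sense(west) ~> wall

// 92. sense(east) ~> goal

// 93. move(east) ~> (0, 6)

Answer: (0, 6)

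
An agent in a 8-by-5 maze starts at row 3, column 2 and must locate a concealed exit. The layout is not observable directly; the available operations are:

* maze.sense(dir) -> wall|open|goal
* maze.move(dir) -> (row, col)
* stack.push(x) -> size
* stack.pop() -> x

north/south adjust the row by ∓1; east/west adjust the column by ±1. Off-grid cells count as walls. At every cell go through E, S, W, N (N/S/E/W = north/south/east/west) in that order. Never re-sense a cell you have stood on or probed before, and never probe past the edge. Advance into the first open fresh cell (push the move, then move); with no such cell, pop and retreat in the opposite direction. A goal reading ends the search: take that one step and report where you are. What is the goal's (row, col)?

Using maze.sense passing east, — result: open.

I run stack.push passing east, and see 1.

Invoking maze.move passing east, and see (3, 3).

Next I call maze.sense passing east, yielding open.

Calling stack.push passing east, yielding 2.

Next I call maze.move passing east, yielding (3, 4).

Then maze.sense passing south, and see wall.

Now I run maze.sense passing north, → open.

I call stack.push passing north, yielding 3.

I try maze.move passing north, and observe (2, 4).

Next I call maze.sense passing west, — result: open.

Now I run stack.push passing west, : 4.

Using maze.move passing west, and see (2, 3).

Using maze.sense passing west, → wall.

Invoking maze.sense passing north, giving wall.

Next I call stack.pop(), which returns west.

I use maze.move passing east, — result: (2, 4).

Calling maze.sense passing north, yielding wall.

Using stack.pop, which returns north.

Then maze.move passing south, : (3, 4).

Then stack.pop(), yielding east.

I call maze.move passing west, yielding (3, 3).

I use maze.sense passing south, which returns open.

I try stack.push passing south, → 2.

Calling maze.move passing south, and see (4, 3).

I call maze.sense passing south, — result: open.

I use stack.push passing south, giving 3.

Then maze.move passing south, and see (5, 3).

I call maze.sense passing east, and observe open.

Invoking stack.push passing east, and get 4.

I invoke maze.move passing east, and observe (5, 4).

Using maze.sense passing south, which returns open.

I try stack.push passing south, yielding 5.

Now I run maze.move passing south, yielding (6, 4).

Calling maze.sense passing south, : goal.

Using maze.move passing south, — result: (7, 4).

Answer: (7, 4)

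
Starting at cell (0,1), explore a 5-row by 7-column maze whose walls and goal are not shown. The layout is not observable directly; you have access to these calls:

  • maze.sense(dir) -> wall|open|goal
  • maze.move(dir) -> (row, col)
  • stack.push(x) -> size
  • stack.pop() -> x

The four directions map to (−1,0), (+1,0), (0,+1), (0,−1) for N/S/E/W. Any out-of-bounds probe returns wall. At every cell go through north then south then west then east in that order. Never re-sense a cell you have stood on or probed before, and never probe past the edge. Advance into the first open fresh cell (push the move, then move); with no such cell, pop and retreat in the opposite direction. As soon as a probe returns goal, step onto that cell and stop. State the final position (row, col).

Calling maze.sense(dir→south), and observe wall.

I try maze.sense(dir→west), and get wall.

I call maze.sense(dir→east), → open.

Calling stack.push(x→east), which returns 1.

Now I run maze.move(dir→east), and observe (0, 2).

I use maze.sense(dir→south), : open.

Calling stack.push(x→south), and observe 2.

I run maze.move(dir→south), and get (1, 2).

I call maze.sense(dir→south), — result: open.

Now I run stack.push(x→south), yielding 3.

I invoke maze.move(dir→south), yielding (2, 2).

Then maze.sense(dir→south), giving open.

I try stack.push(x→south), giving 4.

Using maze.move(dir→south), : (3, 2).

I run maze.sense(dir→south), — result: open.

Next I call stack.push(x→south), — result: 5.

Next I call maze.move(dir→south), and observe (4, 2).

I run maze.sense(dir→west), → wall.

I invoke maze.sense(dir→east), yielding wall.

Invoking stack.pop(), — result: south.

I call maze.move(dir→north), and observe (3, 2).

I call maze.sense(dir→west), : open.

Using stack.push(x→west), and see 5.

Then maze.move(dir→west), → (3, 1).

Then maze.sense(dir→north), yielding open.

Next I call stack.push(x→north), and observe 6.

I run maze.move(dir→north), → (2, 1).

Invoking maze.sense(dir→west), which returns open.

Using stack.push(x→west), — result: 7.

I invoke maze.move(dir→west), yielding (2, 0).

Now I run maze.sense(dir→north), which returns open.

I run stack.push(x→north), → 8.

I invoke maze.move(dir→north), which returns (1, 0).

I run stack.pop(), yielding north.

I use maze.move(dir→south), which returns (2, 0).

Then maze.sense(dir→south), and see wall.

Using stack.pop, → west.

I use maze.move(dir→east), giving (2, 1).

Using stack.pop, giving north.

I use maze.move(dir→south), → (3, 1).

I run stack.pop(), : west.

I invoke maze.move(dir→east), and get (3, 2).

Invoking maze.sense(dir→east), and see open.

I invoke stack.push(x→east), → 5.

I try maze.move(dir→east), and get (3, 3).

Using maze.sense(dir→north), giving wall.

Invoking maze.sense(dir→east), which returns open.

Invoking stack.push(x→east), — result: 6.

Invoking maze.move(dir→east), and observe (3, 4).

I try maze.sense(dir→north), giving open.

I run stack.push(x→north), which returns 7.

I try maze.move(dir→north), and see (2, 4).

I try maze.sense(dir→north), → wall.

I use maze.sense(dir→east), — result: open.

I use stack.push(x→east), : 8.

Invoking maze.move(dir→east), : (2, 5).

Invoking maze.sense(dir→north), → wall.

Calling maze.sense(dir→south), and observe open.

I invoke stack.push(x→south), and observe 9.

Using maze.move(dir→south), → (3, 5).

I use maze.sense(dir→south), — result: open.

Then stack.push(x→south), giving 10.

I call maze.move(dir→south), and get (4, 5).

I try maze.sense(dir→west), : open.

I run stack.push(x→west), — result: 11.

Then maze.move(dir→west), → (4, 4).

Now I run stack.pop, → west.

I call maze.move(dir→east), yielding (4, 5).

Now I run maze.sense(dir→east), → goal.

Using maze.move(dir→east), which returns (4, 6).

Answer: (4, 6)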